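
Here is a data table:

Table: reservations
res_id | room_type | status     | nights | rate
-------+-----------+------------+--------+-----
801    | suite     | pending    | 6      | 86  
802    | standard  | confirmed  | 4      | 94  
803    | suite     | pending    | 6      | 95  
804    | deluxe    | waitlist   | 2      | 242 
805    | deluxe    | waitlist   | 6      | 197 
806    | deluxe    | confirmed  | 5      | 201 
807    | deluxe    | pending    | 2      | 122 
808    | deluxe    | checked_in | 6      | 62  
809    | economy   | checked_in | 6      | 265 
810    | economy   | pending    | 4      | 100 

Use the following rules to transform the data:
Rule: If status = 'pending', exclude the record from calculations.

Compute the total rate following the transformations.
1061

Step 1: Identify records where status = 'pending'
Step 2: The excluded records sum to 403
Step 3: Original total rate = 1464
Step 4: Remaining total = 1464 - 403 = 1061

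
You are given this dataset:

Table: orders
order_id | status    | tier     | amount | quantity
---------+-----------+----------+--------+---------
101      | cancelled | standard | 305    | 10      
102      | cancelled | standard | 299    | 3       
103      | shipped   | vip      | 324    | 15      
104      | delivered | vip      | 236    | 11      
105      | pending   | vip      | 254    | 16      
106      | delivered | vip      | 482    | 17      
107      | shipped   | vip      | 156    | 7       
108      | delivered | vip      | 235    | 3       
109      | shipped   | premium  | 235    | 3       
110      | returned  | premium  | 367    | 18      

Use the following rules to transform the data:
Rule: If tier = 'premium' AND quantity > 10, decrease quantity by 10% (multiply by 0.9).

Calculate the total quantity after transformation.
101.2

Step 1: Find records where tier = 'premium' AND quantity > 10
Step 2: 1 records match, summing to 18
Step 3: After multiplier: 18 × 0.9 = 16.2
Step 4: Unaffected records sum: 85
Step 5: Final sum = 16.2 + 85 = 101.2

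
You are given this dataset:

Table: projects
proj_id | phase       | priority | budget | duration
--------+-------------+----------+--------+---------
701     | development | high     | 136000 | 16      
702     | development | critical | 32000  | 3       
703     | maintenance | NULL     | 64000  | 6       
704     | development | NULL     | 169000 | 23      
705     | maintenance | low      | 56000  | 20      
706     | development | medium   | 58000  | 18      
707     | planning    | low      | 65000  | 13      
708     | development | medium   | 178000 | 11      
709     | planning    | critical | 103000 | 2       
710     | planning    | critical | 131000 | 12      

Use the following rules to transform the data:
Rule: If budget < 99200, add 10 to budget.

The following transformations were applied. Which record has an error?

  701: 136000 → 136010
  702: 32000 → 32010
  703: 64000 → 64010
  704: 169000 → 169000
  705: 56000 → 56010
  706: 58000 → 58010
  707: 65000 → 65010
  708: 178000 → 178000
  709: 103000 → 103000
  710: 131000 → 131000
Record 701 has an error. The correct transformed value should be 136000, not 136010.

Step 1: Check each record against the rule
Step 2: Record 701 has budget = 136000
Step 3: Since 136000 >= 99200, the bonus should not have been applied
Step 4: Correct value = 136000, but claimed value = 136010
Conclusion: Record 701 has the error.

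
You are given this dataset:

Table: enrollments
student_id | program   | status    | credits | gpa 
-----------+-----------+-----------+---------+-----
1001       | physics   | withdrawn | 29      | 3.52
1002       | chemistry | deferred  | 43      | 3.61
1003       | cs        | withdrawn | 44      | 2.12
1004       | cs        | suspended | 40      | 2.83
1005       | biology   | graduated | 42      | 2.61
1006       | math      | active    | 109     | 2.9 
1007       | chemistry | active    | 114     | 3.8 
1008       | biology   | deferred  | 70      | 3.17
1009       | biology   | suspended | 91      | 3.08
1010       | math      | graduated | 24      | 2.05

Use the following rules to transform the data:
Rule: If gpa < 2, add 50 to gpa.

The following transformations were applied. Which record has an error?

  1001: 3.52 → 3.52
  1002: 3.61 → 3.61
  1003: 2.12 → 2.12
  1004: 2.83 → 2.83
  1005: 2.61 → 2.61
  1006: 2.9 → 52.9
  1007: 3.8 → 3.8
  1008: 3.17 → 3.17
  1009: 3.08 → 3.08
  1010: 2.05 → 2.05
Record 1006 has an error. The correct transformed value should be 2.9, not 52.9.

Step 1: Check each record against the rule
Step 2: Record 1006 has gpa = 2.9
Step 3: Since 2.9 >= 2, the bonus should not have been applied
Step 4: Correct value = 2.9, but claimed value = 52.9
Conclusion: Record 1006 has the error.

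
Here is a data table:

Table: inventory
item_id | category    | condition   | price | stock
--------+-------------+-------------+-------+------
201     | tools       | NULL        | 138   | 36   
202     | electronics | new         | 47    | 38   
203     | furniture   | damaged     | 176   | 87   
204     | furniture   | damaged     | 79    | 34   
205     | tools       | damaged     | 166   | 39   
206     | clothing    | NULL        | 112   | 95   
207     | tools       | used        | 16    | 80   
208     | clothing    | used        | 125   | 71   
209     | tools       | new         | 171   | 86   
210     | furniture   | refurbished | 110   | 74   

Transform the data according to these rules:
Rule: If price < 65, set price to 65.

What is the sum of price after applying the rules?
1207

Step 1: 2 records have price < 65
Step 2: These records originally summed to 63
Step 3: After setting to minimum: 2 × 65 = 130
Step 4: Unaffected records sum: 1077
Step 5: Final sum = 130 + 1077 = 1207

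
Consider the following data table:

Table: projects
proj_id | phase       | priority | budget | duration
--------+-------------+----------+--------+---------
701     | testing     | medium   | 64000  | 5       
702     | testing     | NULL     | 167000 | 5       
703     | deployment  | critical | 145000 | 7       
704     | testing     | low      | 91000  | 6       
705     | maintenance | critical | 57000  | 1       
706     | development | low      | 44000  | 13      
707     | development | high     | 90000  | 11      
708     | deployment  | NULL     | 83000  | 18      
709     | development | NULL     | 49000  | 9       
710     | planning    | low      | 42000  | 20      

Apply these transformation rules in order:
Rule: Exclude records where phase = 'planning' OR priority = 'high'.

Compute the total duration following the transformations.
64

Step 1: Find records where phase = 'planning' OR priority = 'high'
Step 2: 2 records match, summing to 31
Step 3: Original sum: 95
Step 4: Remaining sum = 95 - 31 = 64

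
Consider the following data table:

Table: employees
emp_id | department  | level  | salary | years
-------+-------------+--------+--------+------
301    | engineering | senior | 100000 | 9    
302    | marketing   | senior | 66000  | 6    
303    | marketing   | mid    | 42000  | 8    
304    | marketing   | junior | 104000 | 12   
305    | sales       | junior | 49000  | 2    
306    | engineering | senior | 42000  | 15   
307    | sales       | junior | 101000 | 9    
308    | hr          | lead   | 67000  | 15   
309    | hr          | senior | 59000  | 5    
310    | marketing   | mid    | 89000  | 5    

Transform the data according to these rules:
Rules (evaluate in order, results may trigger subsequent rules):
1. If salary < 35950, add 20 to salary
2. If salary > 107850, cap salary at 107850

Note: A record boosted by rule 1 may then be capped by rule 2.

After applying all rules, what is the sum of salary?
719000

Step 1: Apply rule 1 to records with salary < 35950
  - 0 records get bonus of 20
  - Of these, 0 records then exceed 107850 and get capped
Step 2: Apply rule 2 to records with salary > 107850
  - 0 records (original) are capped
Step 3: Calculate final sum = 719000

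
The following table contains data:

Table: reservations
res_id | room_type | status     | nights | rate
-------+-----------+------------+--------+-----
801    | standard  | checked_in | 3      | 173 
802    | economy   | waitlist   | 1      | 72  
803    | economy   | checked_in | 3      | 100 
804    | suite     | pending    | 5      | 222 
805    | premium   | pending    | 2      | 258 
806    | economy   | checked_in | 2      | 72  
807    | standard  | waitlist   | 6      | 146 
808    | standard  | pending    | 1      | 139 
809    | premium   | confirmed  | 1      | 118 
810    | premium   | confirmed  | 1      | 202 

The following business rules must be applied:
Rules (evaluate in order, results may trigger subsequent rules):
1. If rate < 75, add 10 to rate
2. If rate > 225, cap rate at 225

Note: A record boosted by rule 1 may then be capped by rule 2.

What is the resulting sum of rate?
1489

Step 1: Apply rule 1 to records with rate < 75
  - 2 records get bonus of 10
  - Of these, 0 records then exceed 225 and get capped
Step 2: Apply rule 2 to records with rate > 225
  - 1 records (original) are capped
Step 3: Calculate final sum = 1489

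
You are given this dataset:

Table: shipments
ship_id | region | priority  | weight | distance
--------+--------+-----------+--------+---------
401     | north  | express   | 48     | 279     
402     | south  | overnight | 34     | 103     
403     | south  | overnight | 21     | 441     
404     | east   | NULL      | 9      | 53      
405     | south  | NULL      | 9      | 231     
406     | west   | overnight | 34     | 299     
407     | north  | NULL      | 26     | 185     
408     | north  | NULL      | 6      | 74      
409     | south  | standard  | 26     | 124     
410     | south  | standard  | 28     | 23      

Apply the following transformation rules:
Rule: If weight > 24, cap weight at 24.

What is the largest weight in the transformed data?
24

Step 1: Original maximum weight = 48
Step 2: Apply cap at 24
Step 3: 6 records had weight > 24 and were capped
Step 4: Maximum after transformation = 24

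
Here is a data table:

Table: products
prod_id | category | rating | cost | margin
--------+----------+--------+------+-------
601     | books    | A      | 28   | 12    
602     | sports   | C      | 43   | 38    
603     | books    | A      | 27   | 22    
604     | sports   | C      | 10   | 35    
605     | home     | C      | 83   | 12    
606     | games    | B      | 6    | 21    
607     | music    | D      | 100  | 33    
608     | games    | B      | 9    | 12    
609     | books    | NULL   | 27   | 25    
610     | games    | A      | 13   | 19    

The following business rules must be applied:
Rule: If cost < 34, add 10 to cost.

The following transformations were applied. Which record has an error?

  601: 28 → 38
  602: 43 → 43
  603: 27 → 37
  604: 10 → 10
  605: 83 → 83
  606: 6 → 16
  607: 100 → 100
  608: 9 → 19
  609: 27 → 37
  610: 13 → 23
Record 604 has an error. The correct transformed value should be 20, not 10.

Step 1: Check each record against the rule
Step 2: Record 604 has cost = 10
Step 3: Since 10 < 34, the bonus should have been applied
Step 4: Correct value = 20, but claimed value = 10
Conclusion: Record 604 has the error.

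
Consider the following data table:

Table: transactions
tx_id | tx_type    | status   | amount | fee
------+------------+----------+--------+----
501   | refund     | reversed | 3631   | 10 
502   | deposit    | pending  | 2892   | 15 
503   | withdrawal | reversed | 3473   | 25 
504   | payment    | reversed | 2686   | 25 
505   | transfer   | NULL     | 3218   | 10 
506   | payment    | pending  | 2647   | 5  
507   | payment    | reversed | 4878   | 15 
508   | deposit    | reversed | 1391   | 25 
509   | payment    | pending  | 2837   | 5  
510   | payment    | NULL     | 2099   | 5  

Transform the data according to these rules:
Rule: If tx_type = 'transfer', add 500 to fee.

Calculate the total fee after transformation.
640

Step 1: Count records where tx_type = 'transfer': 1
Step 2: Total bonus added: 1 × 500 = 500
Step 3: Original sum of fee: 140
Step 4: Final sum = 140 + 500 = 640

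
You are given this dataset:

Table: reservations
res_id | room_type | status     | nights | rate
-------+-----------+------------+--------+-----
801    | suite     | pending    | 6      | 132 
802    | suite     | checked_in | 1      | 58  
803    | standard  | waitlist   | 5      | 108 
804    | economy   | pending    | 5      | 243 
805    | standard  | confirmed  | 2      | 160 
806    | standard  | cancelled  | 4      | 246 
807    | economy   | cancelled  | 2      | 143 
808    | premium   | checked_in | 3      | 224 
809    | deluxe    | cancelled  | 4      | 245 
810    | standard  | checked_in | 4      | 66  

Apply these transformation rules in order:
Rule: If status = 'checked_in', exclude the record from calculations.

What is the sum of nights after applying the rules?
28

Step 1: Identify records where status = 'checked_in'
Step 2: The excluded records sum to 8
Step 3: Original total nights = 36
Step 4: Remaining total = 36 - 8 = 28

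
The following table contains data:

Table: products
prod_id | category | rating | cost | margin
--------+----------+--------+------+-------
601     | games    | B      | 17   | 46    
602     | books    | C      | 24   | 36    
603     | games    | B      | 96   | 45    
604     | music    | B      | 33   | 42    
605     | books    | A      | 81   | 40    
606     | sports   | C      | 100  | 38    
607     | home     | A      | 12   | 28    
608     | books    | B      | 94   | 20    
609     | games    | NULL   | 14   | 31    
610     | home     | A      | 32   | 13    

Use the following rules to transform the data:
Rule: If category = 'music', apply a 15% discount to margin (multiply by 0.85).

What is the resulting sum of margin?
332.7

Step 1: Records with category = 'music' have total margin = 42
Step 2: Apply multiplier: 42 × 0.85 = 35.7
Step 3: Other records total: 297
Step 4: Final sum = 35.7 + 297 = 332.7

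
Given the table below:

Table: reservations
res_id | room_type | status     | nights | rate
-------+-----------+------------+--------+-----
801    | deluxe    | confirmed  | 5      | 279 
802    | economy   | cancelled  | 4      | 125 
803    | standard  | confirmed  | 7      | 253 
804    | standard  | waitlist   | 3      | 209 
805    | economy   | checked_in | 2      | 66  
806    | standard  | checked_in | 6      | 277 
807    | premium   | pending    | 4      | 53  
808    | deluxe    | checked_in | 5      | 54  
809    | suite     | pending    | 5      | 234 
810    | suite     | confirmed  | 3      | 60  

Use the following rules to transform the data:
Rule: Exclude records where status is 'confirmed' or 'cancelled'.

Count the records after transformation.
6

Step 1: Count records to exclude
  - 3 (confirmed) + 1 (cancelled) = 4 records
Step 2: Total records: 10
Step 3: Remaining = 10 - 4 = 6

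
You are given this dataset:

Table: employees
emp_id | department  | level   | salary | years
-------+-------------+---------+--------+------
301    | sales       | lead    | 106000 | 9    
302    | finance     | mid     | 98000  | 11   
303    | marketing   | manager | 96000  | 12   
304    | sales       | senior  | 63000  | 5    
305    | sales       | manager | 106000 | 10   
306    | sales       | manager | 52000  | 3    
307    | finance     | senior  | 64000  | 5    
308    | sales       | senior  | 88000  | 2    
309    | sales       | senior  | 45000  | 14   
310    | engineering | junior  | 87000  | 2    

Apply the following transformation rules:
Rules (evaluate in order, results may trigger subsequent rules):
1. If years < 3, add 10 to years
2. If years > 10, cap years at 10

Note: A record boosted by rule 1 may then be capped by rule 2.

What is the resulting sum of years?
82

Step 1: Apply rule 1 to records with years < 3
  - 2 records get bonus of 10
  - Of these, 2 records then exceed 10 and get capped
Step 2: Apply rule 2 to records with years > 10
  - 3 records (original) are capped
Step 3: Calculate final sum = 82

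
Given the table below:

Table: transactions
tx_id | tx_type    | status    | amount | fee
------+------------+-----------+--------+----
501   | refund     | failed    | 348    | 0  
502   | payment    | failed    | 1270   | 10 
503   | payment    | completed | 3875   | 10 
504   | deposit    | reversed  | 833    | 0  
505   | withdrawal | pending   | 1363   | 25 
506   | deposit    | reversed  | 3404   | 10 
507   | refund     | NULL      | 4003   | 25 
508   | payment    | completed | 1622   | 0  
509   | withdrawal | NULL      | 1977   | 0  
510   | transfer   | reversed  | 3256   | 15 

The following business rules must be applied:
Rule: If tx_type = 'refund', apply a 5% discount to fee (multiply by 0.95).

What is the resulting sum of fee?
93.75

Step 1: Records with tx_type = 'refund' have total fee = 25
Step 2: Apply multiplier: 25 × 0.95 = 23.75
Step 3: Other records total: 70
Step 4: Final sum = 23.75 + 70 = 93.75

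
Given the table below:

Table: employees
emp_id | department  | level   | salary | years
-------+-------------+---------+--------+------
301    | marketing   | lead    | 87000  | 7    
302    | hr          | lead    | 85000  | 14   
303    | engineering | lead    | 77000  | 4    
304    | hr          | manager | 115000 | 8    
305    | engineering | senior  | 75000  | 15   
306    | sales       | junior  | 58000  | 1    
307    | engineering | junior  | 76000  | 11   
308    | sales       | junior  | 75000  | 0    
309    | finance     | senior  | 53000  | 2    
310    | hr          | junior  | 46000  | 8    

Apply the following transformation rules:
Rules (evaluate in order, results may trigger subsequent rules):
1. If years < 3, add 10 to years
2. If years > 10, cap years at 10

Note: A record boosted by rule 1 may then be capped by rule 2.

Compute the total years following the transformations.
87

Step 1: Apply rule 1 to records with years < 3
  - 3 records get bonus of 10
  - Of these, 2 records then exceed 10 and get capped
Step 2: Apply rule 2 to records with years > 10
  - 3 records (original) are capped
Step 3: Calculate final sum = 87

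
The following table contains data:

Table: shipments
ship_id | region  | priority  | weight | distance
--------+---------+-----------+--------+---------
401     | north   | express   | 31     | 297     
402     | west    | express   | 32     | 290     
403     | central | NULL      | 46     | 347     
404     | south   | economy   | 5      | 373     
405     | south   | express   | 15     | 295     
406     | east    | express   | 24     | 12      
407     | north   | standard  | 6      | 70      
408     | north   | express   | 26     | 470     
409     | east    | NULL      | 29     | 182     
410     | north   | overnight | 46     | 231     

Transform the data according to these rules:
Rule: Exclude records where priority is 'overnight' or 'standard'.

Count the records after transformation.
8

Step 1: Count records to exclude
  - 1 (overnight) + 1 (standard) = 2 records
Step 2: Total records: 10
Step 3: Remaining = 10 - 2 = 8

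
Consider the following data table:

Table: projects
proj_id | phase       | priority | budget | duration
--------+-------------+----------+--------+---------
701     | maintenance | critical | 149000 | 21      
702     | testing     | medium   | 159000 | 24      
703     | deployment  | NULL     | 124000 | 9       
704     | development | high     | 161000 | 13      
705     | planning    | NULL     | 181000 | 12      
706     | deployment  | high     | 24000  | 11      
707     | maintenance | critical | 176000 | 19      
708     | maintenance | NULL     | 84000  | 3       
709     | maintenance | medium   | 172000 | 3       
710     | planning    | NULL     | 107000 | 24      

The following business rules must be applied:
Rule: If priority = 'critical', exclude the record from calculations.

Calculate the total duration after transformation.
99

Step 1: Identify records where priority = 'critical'
Step 2: The excluded records sum to 40
Step 3: Original total duration = 139
Step 4: Remaining total = 139 - 40 = 99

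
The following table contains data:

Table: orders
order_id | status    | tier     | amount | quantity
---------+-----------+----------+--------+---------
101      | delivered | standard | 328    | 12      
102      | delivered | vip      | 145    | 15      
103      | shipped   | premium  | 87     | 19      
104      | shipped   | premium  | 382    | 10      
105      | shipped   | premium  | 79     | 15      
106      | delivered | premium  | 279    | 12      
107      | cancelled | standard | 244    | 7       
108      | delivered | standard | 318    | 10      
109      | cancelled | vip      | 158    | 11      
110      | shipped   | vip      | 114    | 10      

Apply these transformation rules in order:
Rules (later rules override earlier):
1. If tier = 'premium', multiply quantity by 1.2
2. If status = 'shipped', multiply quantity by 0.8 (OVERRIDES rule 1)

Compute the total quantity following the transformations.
112.6

Step 1: Rule 2 takes priority for records with status = 'shipped'
  - 4 records: 54 × 0.8 = 43.2
Step 2: Rule 1 applies to remaining records with tier = 'premium'
  - 1 records: 12 × 1.2 = 14.4
Step 3: Other records unchanged: 55
Step 4: Final sum = 43.2 + 14.4 + 55 = 112.6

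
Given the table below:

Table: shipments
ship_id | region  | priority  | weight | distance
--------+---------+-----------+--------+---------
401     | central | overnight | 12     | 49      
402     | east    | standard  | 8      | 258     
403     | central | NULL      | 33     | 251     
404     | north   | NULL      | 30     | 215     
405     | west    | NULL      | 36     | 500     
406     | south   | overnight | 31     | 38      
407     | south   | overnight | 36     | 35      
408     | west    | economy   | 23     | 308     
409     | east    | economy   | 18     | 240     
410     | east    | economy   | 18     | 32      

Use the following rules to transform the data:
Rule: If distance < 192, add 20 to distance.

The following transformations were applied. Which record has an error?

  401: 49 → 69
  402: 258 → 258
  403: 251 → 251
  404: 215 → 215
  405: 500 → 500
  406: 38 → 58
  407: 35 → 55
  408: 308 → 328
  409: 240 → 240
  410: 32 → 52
Record 408 has an error. The correct transformed value should be 308, not 328.

Step 1: Check each record against the rule
Step 2: Record 408 has distance = 308
Step 3: Since 308 >= 192, the bonus should not have been applied
Step 4: Correct value = 308, but claimed value = 328
Conclusion: Record 408 has the error.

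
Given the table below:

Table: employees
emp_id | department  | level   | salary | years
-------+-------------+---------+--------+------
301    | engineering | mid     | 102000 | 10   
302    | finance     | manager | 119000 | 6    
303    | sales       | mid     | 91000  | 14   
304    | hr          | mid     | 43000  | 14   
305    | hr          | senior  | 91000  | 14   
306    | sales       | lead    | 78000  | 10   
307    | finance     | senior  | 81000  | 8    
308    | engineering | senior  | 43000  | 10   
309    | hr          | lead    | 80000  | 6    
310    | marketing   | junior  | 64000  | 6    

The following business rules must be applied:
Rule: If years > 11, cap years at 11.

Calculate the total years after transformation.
89

Step 1: 3 records have years > 11
Step 2: These records originally summed to 42
Step 3: After capping: 3 × 11 = 33
Step 4: Unaffected records sum: 56
Step 5: Final sum = 33 + 56 = 89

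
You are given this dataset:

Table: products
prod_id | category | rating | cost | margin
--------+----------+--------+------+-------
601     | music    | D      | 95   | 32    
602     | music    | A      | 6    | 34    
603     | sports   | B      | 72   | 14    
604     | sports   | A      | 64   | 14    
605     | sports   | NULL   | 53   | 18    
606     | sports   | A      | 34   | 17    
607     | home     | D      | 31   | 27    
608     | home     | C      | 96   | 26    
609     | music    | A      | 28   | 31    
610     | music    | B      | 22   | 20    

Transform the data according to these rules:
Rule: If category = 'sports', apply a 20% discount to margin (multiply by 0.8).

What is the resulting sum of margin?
220.4

Step 1: Records with category = 'sports' have total margin = 63
Step 2: Apply multiplier: 63 × 0.8 = 50.4
Step 3: Other records total: 170
Step 4: Final sum = 50.4 + 170 = 220.4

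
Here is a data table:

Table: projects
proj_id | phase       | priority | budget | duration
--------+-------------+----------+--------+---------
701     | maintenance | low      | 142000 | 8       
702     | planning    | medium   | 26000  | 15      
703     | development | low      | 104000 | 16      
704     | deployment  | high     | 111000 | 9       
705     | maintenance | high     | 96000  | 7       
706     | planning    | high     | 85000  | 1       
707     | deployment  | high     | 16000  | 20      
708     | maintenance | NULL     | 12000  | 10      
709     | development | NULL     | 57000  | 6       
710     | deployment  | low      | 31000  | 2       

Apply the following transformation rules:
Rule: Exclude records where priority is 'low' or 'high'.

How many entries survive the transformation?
3

Step 1: Count records to exclude
  - 3 (low) + 4 (high) = 7 records
Step 2: Total records: 10
Step 3: Remaining = 10 - 7 = 3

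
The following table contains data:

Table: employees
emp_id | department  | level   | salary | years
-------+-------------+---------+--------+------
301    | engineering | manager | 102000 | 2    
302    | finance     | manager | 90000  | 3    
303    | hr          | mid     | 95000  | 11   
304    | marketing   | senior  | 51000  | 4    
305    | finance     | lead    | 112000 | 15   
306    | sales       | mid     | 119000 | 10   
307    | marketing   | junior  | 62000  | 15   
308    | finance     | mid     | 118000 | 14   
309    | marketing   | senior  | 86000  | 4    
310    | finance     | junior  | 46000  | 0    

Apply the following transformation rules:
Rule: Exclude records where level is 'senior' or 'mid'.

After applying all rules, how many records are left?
5

Step 1: Count records to exclude
  - 2 (senior) + 3 (mid) = 5 records
Step 2: Total records: 10
Step 3: Remaining = 10 - 5 = 5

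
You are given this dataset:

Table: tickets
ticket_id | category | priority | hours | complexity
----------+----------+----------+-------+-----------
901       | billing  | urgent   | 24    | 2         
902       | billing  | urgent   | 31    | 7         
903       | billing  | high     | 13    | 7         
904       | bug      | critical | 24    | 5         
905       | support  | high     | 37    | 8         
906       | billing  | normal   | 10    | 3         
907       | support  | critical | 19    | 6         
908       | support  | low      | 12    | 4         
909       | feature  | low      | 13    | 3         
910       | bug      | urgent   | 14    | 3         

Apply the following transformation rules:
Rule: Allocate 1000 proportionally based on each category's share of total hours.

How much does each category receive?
billing: 395.94, bug: 192.89, feature: 65.99, support: 345.18

Step 1: Calculate total hours = 197
Step 2: Calculate each category's proportion:
  billing: 78/197 = 39.59% → 395.94
  bug: 38/197 = 19.29% → 192.89
  feature: 13/197 = 6.60% → 65.99
  support: 68/197 = 34.52% → 345.18
Step 3: Verify: sum of allocations ≈ 1000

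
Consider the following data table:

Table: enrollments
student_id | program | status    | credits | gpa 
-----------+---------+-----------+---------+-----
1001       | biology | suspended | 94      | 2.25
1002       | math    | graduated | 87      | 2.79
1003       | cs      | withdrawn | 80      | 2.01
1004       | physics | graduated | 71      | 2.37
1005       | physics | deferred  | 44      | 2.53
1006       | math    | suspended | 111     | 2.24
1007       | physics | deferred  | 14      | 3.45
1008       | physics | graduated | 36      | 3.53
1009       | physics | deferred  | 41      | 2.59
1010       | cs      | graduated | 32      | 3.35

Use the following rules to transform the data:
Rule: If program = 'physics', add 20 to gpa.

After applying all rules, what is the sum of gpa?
127.11

Step 1: Count records where program = 'physics': 5
Step 2: Total bonus added: 5 × 20 = 100
Step 3: Original sum of gpa: 27.11
Step 4: Final sum = 27.11 + 100 = 127.11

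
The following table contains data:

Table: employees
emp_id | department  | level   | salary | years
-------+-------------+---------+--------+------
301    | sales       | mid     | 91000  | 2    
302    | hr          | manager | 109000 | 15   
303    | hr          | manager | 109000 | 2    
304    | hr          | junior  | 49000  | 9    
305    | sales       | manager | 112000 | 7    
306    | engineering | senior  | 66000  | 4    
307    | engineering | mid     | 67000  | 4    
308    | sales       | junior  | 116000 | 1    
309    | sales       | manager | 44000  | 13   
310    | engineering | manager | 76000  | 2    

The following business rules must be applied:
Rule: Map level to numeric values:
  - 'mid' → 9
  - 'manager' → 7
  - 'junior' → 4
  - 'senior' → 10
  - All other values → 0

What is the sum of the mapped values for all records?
71

Step 1: Apply mapping to each record
Step 2: Count by status:
  'mid': 2 records × 9 = 18
  'manager': 5 records × 7 = 35
  'junior': 2 records × 4 = 8
  'senior': 1 records × 10 = 10
Step 3: Sum all mapped values = 71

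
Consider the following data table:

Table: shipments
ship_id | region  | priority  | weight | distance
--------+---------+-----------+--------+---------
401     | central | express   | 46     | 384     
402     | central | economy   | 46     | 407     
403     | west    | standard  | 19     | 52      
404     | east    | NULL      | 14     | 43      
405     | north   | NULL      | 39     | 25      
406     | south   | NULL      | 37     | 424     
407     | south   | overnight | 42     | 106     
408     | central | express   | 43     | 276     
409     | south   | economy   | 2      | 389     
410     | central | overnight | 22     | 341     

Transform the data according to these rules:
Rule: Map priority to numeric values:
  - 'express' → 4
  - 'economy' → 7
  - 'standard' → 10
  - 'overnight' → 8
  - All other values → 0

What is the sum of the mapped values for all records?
48

Step 1: Apply mapping to each record
Step 2: Count by status:
  'express': 2 records × 4 = 8
  'economy': 2 records × 7 = 14
  'standard': 1 records × 10 = 10
  'overnight': 2 records × 8 = 16
Step 3: Sum all mapped values = 48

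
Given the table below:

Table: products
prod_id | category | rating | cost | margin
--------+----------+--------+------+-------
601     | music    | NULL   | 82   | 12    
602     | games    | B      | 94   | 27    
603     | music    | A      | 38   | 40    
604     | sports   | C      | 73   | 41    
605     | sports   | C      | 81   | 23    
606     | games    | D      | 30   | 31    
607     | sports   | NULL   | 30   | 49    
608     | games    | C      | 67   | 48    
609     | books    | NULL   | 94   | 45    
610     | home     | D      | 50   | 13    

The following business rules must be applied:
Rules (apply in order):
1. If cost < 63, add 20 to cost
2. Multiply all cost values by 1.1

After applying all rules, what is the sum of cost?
790.9

Step 1: Apply Rule 1 - Add 20 to records with cost < 63
  - 4 records affected: 148 + (4 × 20) = 228
  - Unaffected records: 491
  - Sum after Rule 1: 719
Step 2: Apply Rule 2 - Multiply all by 1.1
  - 719 × 1.1 = 790.9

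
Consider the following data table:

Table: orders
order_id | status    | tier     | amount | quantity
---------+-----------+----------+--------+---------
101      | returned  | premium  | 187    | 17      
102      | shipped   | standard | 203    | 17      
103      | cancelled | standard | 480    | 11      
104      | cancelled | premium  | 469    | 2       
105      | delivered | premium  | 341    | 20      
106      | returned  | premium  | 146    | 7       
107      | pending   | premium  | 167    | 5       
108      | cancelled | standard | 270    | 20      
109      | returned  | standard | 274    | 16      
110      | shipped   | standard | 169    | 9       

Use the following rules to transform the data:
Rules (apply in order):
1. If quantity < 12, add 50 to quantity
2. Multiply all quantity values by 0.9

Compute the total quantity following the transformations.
336.6

Step 1: Apply Rule 1 - Add 50 to records with quantity < 12
  - 5 records affected: 34 + (5 × 50) = 284
  - Unaffected records: 90
  - Sum after Rule 1: 374
Step 2: Apply Rule 2 - Multiply all by 0.9
  - 374 × 0.9 = 336.6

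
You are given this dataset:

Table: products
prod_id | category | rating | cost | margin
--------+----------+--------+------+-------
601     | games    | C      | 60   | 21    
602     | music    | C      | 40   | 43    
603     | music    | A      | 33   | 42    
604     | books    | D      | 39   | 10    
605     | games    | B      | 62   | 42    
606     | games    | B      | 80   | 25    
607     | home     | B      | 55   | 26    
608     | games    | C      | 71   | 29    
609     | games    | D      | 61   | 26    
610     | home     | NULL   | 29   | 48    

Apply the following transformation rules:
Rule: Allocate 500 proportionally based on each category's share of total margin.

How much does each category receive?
books: 16.03, games: 229.17, home: 118.59, music: 136.22

Step 1: Calculate total margin = 312
Step 2: Calculate each category's proportion:
  books: 10/312 = 3.21% → 16.03
  games: 143/312 = 45.83% → 229.17
  home: 74/312 = 23.72% → 118.59
  music: 85/312 = 27.24% → 136.22
Step 3: Verify: sum of allocations ≈ 500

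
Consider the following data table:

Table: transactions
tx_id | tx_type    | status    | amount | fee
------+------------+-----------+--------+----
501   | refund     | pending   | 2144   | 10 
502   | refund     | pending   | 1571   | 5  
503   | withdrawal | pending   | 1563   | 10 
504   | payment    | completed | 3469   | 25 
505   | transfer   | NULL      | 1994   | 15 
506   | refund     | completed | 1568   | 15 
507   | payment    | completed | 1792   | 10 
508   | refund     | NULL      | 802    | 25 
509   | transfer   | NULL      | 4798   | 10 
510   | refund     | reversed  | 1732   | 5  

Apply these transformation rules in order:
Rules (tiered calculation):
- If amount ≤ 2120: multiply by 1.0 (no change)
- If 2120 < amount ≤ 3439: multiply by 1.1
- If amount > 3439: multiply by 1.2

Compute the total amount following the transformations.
23300.8

Step 1: Tier 1 (amount ≤ 2120): 7 records, sum = 11022 × 1.0 = 11022.0
Step 2: Tier 2 (2120 < amount ≤ 3439): 1 records, sum = 2144 × 1.1 = 2358.4
Step 3: Tier 3 (amount > 3439): 2 records, sum = 8267 × 1.2 = 9920.4
Step 4: Final sum = 11022.0 + 2358.4 + 9920.4 = 23300.8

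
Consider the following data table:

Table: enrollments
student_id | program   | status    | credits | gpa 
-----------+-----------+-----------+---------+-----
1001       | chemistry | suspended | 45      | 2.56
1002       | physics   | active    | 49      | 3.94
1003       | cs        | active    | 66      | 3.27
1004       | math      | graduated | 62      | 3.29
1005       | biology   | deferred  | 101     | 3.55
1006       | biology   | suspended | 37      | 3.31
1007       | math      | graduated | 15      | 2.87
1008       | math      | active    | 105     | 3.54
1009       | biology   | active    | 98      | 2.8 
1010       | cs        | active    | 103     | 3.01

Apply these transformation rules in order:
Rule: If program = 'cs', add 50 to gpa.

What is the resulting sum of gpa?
132.14

Step 1: Count records where program = 'cs': 2
Step 2: Total bonus added: 2 × 50 = 100
Step 3: Original sum of gpa: 32.14
Step 4: Final sum = 32.14 + 100 = 132.14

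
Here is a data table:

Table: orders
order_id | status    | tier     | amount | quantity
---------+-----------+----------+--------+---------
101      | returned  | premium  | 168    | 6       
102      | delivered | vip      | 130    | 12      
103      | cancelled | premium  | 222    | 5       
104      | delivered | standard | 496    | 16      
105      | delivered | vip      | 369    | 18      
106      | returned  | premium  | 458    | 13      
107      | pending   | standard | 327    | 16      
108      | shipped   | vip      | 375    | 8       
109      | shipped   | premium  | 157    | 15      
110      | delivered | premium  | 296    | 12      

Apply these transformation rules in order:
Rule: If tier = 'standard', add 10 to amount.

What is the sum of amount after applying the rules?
3018

Step 1: Count records where tier = 'standard': 2
Step 2: Total bonus added: 2 × 10 = 20
Step 3: Original sum of amount: 2998
Step 4: Final sum = 2998 + 20 = 3018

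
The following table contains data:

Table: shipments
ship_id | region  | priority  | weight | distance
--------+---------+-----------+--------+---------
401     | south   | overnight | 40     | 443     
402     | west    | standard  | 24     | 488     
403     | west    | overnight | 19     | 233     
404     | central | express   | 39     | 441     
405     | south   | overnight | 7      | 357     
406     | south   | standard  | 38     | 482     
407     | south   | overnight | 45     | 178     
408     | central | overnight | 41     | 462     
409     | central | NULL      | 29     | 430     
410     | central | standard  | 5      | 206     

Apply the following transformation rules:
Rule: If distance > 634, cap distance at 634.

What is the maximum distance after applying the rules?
488

Step 1: Original maximum distance = 488
Step 2: Check cap of 634 against maximum
Step 3: No records exceed the cap (max 488 <= cap 634), so no capping applies
Step 4: Maximum after transformation = 488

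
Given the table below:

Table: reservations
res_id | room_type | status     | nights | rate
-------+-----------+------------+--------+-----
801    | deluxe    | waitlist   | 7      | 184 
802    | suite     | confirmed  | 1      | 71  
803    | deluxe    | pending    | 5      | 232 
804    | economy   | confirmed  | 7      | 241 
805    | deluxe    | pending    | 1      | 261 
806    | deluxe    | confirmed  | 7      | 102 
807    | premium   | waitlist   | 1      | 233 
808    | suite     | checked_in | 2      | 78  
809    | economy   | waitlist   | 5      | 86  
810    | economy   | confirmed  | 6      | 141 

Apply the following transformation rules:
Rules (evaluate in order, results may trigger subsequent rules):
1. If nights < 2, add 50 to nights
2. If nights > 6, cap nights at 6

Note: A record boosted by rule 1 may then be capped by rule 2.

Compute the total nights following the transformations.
54

Step 1: Apply rule 1 to records with nights < 2
  - 3 records get bonus of 50
  - Of these, 3 records then exceed 6 and get capped
Step 2: Apply rule 2 to records with nights > 6
  - 3 records (original) are capped
Step 3: Calculate final sum = 54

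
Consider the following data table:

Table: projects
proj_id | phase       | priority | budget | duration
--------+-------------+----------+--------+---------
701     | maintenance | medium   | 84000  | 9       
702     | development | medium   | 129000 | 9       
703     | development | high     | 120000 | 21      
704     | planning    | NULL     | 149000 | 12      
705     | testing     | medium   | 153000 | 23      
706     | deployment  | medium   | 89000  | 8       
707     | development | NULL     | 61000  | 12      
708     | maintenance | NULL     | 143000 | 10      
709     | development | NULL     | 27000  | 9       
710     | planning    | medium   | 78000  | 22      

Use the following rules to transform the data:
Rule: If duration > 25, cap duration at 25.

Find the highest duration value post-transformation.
23

Step 1: Original maximum duration = 23
Step 2: Check cap of 25 against maximum
Step 3: No records exceed the cap (max 23 <= cap 25), so no capping applies
Step 4: Maximum after transformation = 23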